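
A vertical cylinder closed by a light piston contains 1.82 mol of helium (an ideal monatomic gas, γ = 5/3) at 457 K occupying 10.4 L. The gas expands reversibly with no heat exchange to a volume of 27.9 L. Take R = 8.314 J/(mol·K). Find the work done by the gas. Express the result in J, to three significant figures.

Adiabatic: TV^(γ−1) = const with γ = 5/3.
T₂ = T₁ (V₁/V₂)^(γ−1) = 457 × (10.4/27.9)^0.667 = 457 × 0.5179 = 236.7 K.
W_by = nCᵥ(T₁ − T₂) = (1.82)(12.47)(457 − 236.7) = 5000 J.

W ≈ 5000 J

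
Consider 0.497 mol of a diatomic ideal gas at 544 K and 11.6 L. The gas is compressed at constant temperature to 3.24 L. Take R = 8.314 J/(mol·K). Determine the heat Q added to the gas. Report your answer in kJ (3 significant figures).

Isothermal ⇒ ΔU = 0, so Q = W = nRT ln(V₂/V₁).
Q = (0.497)(8.314)(544) ln(3.24/11.6) = 2248 × -1.275 = -2867 J.

Q ≈ -2.87 kJ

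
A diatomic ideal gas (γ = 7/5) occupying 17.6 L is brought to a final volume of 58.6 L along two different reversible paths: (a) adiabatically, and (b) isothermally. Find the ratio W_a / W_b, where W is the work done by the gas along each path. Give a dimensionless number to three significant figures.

Path (a) adiabatic: W = P₁V₁(1 − (V₁/V₂)^(γ−1))/(γ−1) → W_a/(P₁V₁) = 0.9548.
Path (b) isothermal: W = P₁V₁ ln(V₂/V₁) → W_b/(P₁V₁) = 1.203.
W_a / W_b = 0.9548 / 1.203 = 0.7938.

W_a / W_b ≈ 0.794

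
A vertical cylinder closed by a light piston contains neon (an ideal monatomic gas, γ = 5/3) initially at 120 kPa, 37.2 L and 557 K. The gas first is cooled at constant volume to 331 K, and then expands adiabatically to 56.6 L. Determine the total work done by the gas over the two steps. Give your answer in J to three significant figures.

Step 1 (isochoric): W = 0 (constant volume).
After step 1: P = 71.31 kPa (V unchanged).
Step 2 (adiabatic): W = (P₁V₁ − P₂V₂)/(γ−1) = (2653 − 2005)/0.667 = 971.2 J.
W_total = 0 + 971.2 = 971.2 J.

W_total ≈ 971 J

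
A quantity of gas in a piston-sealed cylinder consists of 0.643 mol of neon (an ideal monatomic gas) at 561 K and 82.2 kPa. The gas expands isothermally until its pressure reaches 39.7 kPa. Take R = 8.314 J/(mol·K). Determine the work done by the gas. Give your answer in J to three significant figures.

W ≈ 2180 J

Isothermal process: W = nRT ln(V₂/V₁) = nRT ln(P₁/P₂).
W = (0.643)(8.314)(561) × ln(82.2/39.7)
  = 2999 × ln(2.071) = 2999 × 0.7278
W_by_gas = 2183 J.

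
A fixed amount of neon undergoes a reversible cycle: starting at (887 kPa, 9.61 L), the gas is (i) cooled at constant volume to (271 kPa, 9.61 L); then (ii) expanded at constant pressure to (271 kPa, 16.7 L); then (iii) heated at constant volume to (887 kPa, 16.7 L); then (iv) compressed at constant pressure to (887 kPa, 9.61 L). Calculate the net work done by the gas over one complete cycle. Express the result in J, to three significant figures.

W_net ≈ -4370 J

Constant-volume legs do no work.
W(ii) = (271)(16.7 − 9.61) = 1921 J; W(iv) = (887)(9.61 − 16.7) = -6289 J.
W_net = 1921 − 6289 = -4367 J (the counter-clockwise enclosed area).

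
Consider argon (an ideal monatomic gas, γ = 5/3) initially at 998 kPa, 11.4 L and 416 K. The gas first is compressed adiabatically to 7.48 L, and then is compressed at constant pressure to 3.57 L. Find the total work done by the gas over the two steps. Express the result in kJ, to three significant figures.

W_total ≈ -13.4 kJ

Step 1 (adiabatic): W = (P₁V₁ − P₂V₂)/(γ−1) = (11377 − 15067)/0.667 = -5535 J.
After step 1: P = 2014 kPa, V = 7.48 L, T = 550.9 K.
Step 2 (isobaric): W = PΔV = (2014 kPa)(3.57 − 7.48 L) = -7876 J.
W_total = -5535 − 7876 = -13411 J.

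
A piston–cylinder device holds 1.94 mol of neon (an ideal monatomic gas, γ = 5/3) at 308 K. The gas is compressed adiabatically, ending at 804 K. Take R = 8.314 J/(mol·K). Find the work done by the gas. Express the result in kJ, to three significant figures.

W ≈ -12.0 kJ

Adiabatic ⇒ Q = 0, so W_by = −ΔU = nCᵥ(T₁ − T₂).
Cᵥ = 3R/2 = 12.47 J/(mol·K).
W = (1.94)(12.47)(308 − 804) = -12000 J.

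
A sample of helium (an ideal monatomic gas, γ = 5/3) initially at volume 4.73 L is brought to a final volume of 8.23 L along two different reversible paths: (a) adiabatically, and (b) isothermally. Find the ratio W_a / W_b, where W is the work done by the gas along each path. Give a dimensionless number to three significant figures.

Path (a) adiabatic: W = P₁V₁(1 − (V₁/V₂)^(γ−1))/(γ−1) → W_a/(P₁V₁) = 0.4631.
Path (b) isothermal: W = P₁V₁ ln(V₂/V₁) → W_b/(P₁V₁) = 0.5539.
W_a / W_b = 0.4631 / 0.5539 = 0.8362.

W_a / W_b ≈ 0.836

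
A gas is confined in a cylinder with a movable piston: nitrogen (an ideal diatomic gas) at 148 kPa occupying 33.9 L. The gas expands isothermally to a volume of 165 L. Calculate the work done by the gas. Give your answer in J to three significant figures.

W ≈ 7940 J

Isothermal: W = nRT ln(V₂/V₁) = P₁V₁ ln(V₂/V₁).
P₁V₁ = (148 kPa)(33.9 L) = 5017 J.
W = 5017 × ln(165/33.9) = 5017 × 1.583
W_by_gas = 7940 J.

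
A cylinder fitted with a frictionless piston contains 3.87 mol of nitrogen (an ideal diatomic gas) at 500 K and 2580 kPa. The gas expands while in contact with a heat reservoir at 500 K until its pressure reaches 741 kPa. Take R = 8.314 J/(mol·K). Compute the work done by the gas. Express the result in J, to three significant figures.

W ≈ 20100 J

Isothermal process: W = nRT ln(V₂/V₁) = nRT ln(P₁/P₂).
W = (3.87)(8.314)(500) × ln(2580/741)
  = 16088 × ln(3.482) = 16088 × 1.248
W_by_gas = 20070 J.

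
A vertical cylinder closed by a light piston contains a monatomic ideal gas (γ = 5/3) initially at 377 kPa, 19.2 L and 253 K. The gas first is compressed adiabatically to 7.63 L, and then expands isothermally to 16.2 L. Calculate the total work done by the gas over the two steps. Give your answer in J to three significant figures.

Step 1 (adiabatic): W = (P₁V₁ − P₂V₂)/(γ−1) = (7238 − 13391)/0.667 = -9230 J.
After step 1: P = 1755 kPa, V = 7.63 L, T = 468.1 K.
Step 2 (isothermal): W = P₁V₁ ln(V₂/V₁) = (13391) ln(16.2/7.63) = 10083 J.
W_total = -9230 + 10083 = 853.2 J.

W_total ≈ 853 J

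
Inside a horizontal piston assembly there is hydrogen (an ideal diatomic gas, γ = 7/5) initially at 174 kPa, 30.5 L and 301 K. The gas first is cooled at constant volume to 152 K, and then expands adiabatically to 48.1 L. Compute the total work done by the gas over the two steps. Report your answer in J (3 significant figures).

W_total ≈ 1120 J

Step 1 (isochoric): W = 0 (constant volume).
After step 1: P = 87.87 kPa (V unchanged).
Step 2 (adiabatic): W = (P₁V₁ − P₂V₂)/(γ−1) = (2680 − 2234)/0.4 = 1116 J.
W_total = 0 + 1116 = 1116 J.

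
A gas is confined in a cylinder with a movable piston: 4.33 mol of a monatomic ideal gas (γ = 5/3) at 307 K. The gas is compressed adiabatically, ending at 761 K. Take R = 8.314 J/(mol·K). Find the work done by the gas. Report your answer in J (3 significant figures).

W ≈ -24500 J

Adiabatic ⇒ Q = 0, so W_by = −ΔU = nCᵥ(T₁ − T₂).
Cᵥ = 3R/2 = 12.47 J/(mol·K).
W = (4.33)(12.47)(307 − 761) = -24516 J.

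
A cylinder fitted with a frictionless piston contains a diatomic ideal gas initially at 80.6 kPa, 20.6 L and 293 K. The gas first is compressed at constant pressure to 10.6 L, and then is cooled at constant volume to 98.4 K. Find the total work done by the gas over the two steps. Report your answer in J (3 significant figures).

Step 1 (isobaric): W = PΔV = (80.6 kPa)(10.6 − 20.6 L) = -806 J.
Step 2 (isochoric): W = 0 (constant volume).
W_total = -806 + 0 = -806 J.

W_total ≈ -806 J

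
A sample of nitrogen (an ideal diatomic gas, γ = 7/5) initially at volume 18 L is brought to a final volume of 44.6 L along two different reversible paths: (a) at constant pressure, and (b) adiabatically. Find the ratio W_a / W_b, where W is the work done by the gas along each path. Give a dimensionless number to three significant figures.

W_a / W_b ≈ 1.94

Path (a) isobaric: W = P₁(V₂ − V₁) → W_a/(P₁V₁) = 1.478.
Path (b) adiabatic: W = P₁V₁(1 − (V₁/V₂)^(γ−1))/(γ−1) → W_b/(P₁V₁) = 0.7609.
W_a / W_b = 1.478 / 0.7609 = 1.942.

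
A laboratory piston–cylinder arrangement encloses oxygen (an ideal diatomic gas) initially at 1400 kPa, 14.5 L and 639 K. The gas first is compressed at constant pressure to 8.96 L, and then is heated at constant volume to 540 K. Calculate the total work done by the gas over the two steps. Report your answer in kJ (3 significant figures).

W_total ≈ -7.76 kJ

Step 1 (isobaric): W = PΔV = (1400 kPa)(8.96 − 14.5 L) = -7756 J.
Step 2 (isochoric): W = 0 (constant volume).
W_total = -7756 + 0 = -7756 J.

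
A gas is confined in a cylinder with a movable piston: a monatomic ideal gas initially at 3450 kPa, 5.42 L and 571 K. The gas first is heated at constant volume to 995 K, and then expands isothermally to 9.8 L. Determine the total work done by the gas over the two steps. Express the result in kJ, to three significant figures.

W_total ≈ 19.3 kJ

Step 1 (isochoric): W = 0 (constant volume).
After step 1: P = 6012 kPa (V unchanged).
Step 2 (isothermal): W = P₁V₁ ln(V₂/V₁) = (32584) ln(9.8/5.42) = 19299 J.
W_total = 0 + 19299 = 19299 J.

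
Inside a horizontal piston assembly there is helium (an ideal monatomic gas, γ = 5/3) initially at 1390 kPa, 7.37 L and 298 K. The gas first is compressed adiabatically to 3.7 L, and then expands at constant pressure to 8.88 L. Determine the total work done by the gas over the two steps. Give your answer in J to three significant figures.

W_total ≈ 13700 J

Step 1 (adiabatic): W = (P₁V₁ − P₂V₂)/(γ−1) = (10244 − 16218)/0.667 = -8960 J.
After step 1: P = 4383 kPa, V = 3.7 L, T = 471.8 K.
Step 2 (isobaric): W = PΔV = (4383 kPa)(8.88 − 3.7 L) = 22705 J.
W_total = -8960 + 22705 = 13745 J.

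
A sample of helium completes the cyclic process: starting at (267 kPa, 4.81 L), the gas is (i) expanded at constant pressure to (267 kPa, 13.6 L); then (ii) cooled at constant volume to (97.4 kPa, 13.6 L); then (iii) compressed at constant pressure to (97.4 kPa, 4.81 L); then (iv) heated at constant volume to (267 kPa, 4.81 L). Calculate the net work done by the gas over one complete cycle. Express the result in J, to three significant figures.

Constant-volume legs do no work.
W(i) = (267)(13.6 − 4.81) = 2347 J; W(iii) = (97.4)(4.81 − 13.6) = -856.1 J.
W_net = 2347 − 856.1 = 1491 J (the clockwise enclosed area).

W_net ≈ 1490 J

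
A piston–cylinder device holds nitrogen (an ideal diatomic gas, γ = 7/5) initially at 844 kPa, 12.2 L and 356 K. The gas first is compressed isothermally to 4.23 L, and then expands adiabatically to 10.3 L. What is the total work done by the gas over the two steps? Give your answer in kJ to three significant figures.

Step 1 (isothermal): W = P₁V₁ ln(V₂/V₁) = (10297) ln(4.23/12.2) = -10907 J.
After step 1: P = 2434 kPa, V = 4.23 L, T = 356 K.
Step 2 (adiabatic): W = (P₁V₁ − P₂V₂)/(γ−1) = (10297 − 7213)/0.4 = 7710 J.
W_total = -10907 + 7710 = -3197 J.

W_total ≈ -3.20 kJ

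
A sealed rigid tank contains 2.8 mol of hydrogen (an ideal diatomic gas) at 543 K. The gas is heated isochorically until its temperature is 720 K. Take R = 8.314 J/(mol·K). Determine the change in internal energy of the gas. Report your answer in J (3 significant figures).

Constant volume ⇒ W = 0, so Q = ΔU = nCᵥΔT with Cᵥ = 5R/2 = 20.79 J/(mol·K).
ΔU = (2.8)(20.79)(720 − 543) = 10301 J.

ΔU ≈ 10300 J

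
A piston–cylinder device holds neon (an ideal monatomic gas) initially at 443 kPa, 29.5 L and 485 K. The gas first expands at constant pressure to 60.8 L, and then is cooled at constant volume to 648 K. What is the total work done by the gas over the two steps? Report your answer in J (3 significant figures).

W_total ≈ 13900 J

Step 1 (isobaric): W = PΔV = (443 kPa)(60.8 − 29.5 L) = 13866 J.
Step 2 (isochoric): W = 0 (constant volume).
W_total = 13866 + 0 = 13866 J.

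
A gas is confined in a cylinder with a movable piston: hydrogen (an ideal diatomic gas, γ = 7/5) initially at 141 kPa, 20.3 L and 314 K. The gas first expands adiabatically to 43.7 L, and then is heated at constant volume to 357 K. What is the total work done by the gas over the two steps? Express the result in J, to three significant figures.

Step 1 (adiabatic): W = (P₁V₁ − P₂V₂)/(γ−1) = (2862 − 2106)/0.4 = 1890 J.
Step 2 (isochoric): W = 0 (constant volume).
W_total = 1890 + 0 = 1890 J.

W_total ≈ 1890 J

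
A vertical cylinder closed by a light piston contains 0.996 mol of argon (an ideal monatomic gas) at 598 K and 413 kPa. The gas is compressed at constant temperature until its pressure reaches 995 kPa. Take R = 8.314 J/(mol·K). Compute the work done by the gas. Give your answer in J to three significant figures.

Isothermal process: W = nRT ln(V₂/V₁) = nRT ln(P₁/P₂).
W = (0.996)(8.314)(598) × ln(413/995)
  = 4952 × ln(0.4151) = 4952 × -0.8793
W_by_gas = -4354 J.

W ≈ -4350 J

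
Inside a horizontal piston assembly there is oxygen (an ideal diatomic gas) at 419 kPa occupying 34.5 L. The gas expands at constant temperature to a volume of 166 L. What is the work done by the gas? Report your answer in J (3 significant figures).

W ≈ 22700 J

Isothermal: W = nRT ln(V₂/V₁) = P₁V₁ ln(V₂/V₁).
P₁V₁ = (419 kPa)(34.5 L) = 14456 J.
W = 14456 × ln(166/34.5) = 14456 × 1.571
W_by_gas = 22710 J.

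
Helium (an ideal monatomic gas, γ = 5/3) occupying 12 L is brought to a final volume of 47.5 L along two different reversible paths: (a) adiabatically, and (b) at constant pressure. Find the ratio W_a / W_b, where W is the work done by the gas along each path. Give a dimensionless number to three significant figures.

Path (a) adiabatic: W = P₁V₁(1 − (V₁/V₂)^(γ−1))/(γ−1) → W_a/(P₁V₁) = 0.9006.
Path (b) isobaric: W = P₁(V₂ − V₁) → W_b/(P₁V₁) = 2.958.
W_a / W_b = 0.9006 / 2.958 = 0.3044.

W_a / W_b ≈ 0.304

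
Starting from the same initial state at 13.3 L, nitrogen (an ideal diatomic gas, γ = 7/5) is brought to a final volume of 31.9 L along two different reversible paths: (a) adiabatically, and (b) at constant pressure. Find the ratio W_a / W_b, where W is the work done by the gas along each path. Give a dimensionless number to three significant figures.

W_a / W_b ≈ 0.528

Path (a) adiabatic: W = P₁V₁(1 − (V₁/V₂)^(γ−1))/(γ−1) → W_a/(P₁V₁) = 0.7382.
Path (b) isobaric: W = P₁(V₂ − V₁) → W_b/(P₁V₁) = 1.398.
W_a / W_b = 0.7382 / 1.398 = 0.5278.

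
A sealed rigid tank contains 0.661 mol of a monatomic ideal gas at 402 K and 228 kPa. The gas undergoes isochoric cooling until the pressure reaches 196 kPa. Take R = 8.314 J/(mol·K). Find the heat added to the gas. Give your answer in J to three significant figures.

Constant volume ⇒ W = 0, so Q = ΔU = nCᵥΔT with Cᵥ = 3R/2 = 12.47 J/(mol·K).
At constant V, T₂/T₁ = P₂/P₁ ⇒ ΔT = T₁(P₂/P₁ − 1) = 402·(196/228 − 1) = -56.42 K.
ΔU = (0.661)(12.47)(-56.42) = -465.1 J.

Q ≈ -465 J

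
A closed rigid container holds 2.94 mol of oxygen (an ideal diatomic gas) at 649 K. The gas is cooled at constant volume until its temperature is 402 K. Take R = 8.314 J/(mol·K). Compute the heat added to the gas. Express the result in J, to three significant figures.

Constant volume ⇒ W = 0, so Q = ΔU = nCᵥΔT with Cᵥ = 5R/2 = 20.79 J/(mol·K).
ΔU = (2.94)(20.79)(402 − 649) = -15094 J.

Q ≈ -15100 J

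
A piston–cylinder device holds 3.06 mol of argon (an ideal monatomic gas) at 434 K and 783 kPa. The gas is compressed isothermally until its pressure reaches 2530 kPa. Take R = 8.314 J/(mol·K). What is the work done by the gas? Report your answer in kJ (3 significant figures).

W ≈ -12.9 kJ

Isothermal process: W = nRT ln(V₂/V₁) = nRT ln(P₁/P₂).
W = (3.06)(8.314)(434) × ln(783/2530)
  = 11041 × ln(0.3095) = 11041 × -1.173
W_by_gas = -12950 J.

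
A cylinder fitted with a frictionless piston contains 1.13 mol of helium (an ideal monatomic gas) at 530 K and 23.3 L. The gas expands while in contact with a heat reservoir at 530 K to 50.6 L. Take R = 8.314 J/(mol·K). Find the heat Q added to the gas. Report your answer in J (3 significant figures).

Q ≈ 3860 J

Isothermal ⇒ ΔU = 0, so Q = W = nRT ln(V₂/V₁).
Q = (1.13)(8.314)(530) ln(50.6/23.3) = 4979 × 0.7755 = 3861 J.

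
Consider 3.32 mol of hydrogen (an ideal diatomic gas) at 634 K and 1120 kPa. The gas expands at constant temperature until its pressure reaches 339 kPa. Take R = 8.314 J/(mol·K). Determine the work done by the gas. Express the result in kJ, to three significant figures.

W ≈ 20.9 kJ

Isothermal process: W = nRT ln(V₂/V₁) = nRT ln(P₁/P₂).
W = (3.32)(8.314)(634) × ln(1120/339)
  = 17500 × ln(3.304) = 17500 × 1.195
W_by_gas = 20914 J.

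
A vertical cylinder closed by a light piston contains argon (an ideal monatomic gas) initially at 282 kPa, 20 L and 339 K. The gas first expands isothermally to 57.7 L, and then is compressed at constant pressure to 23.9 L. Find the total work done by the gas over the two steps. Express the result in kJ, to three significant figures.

Step 1 (isothermal): W = P₁V₁ ln(V₂/V₁) = (5640) ln(57.7/20) = 5976 J.
After step 1: P = 97.75 kPa, V = 57.7 L, T = 339 K.
Step 2 (isobaric): W = PΔV = (97.75 kPa)(23.9 − 57.7 L) = -3304 J.
W_total = 5976 − 3304 = 2672 J.

W_total ≈ 2.67 kJ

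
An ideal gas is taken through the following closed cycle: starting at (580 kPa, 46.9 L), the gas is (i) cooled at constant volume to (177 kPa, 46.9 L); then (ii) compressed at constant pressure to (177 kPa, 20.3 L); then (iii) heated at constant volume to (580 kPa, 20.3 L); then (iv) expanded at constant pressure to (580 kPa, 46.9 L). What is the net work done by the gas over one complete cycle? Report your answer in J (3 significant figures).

W_net ≈ 10700 J

Constant-volume legs do no work.
W(ii) = (177)(20.3 − 46.9) = -4708 J; W(iv) = (580)(46.9 − 20.3) = 15428 J.
W_net = -4708 + 15428 = 10720 J (the clockwise enclosed area).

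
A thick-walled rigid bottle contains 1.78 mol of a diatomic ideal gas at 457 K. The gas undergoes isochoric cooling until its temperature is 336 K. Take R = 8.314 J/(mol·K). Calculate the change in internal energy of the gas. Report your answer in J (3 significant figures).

Constant volume ⇒ W = 0, so Q = ΔU = nCᵥΔT with Cᵥ = 5R/2 = 20.79 J/(mol·K).
ΔU = (1.78)(20.79)(336 − 457) = -4477 J.

ΔU ≈ -4480 J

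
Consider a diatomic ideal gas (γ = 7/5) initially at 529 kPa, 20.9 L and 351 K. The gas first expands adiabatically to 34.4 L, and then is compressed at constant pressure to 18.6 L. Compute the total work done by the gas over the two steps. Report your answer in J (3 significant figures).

Step 1 (adiabatic): W = (P₁V₁ − P₂V₂)/(γ−1) = (11056 − 9058)/0.4 = 4995 J.
After step 1: P = 263.3 kPa, V = 34.4 L, T = 287.6 K.
Step 2 (isobaric): W = PΔV = (263.3 kPa)(18.6 − 34.4 L) = -4160 J.
W_total = 4995 − 4160 = 834.6 J.

W_total ≈ 835 J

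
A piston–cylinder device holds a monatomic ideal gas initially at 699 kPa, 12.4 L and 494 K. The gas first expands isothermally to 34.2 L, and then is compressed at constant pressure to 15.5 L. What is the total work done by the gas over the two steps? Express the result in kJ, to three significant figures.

Step 1 (isothermal): W = P₁V₁ ln(V₂/V₁) = (8668) ln(34.2/12.4) = 8794 J.
After step 1: P = 253.4 kPa, V = 34.2 L, T = 494 K.
Step 2 (isobaric): W = PΔV = (253.4 kPa)(15.5 − 34.2 L) = -4739 J.
W_total = 8794 − 4739 = 4054 J.

W_total ≈ 4.05 kJ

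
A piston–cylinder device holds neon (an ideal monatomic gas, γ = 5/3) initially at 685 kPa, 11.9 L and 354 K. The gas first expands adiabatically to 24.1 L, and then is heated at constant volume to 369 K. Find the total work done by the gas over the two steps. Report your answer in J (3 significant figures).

Step 1 (adiabatic): W = (P₁V₁ − P₂V₂)/(γ−1) = (8152 − 5092)/0.667 = 4589 J.
Step 2 (isochoric): W = 0 (constant volume).
W_total = 4589 + 0 = 4589 J.

W_total ≈ 4590 J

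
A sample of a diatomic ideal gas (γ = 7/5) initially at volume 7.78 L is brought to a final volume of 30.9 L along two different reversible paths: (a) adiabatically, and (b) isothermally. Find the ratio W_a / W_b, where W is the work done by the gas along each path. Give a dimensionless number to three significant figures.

W_a / W_b ≈ 0.769

Path (a) adiabatic: W = P₁V₁(1 − (V₁/V₂)^(γ−1))/(γ−1) → W_a/(P₁V₁) = 1.06.
Path (b) isothermal: W = P₁V₁ ln(V₂/V₁) → W_b/(P₁V₁) = 1.379.
W_a / W_b = 1.06 / 1.379 = 0.7686.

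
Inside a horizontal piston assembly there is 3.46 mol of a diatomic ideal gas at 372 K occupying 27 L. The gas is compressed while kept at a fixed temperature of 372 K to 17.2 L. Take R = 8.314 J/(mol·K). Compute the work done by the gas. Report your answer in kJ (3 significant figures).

W ≈ -4.83 kJ

Isothermal: W = nRT ln(V₂/V₁).
W = (3.46)(8.314)(372) × ln(17.2/27)
  = 10701 × -0.4509
W_by_gas = -4825 J.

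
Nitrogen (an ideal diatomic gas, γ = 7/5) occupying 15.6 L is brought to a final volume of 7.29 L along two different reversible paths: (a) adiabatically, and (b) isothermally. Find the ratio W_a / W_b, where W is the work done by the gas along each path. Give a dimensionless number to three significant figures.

W_a / W_b ≈ 1.17

Path (a) adiabatic: W = P₁V₁(1 − (V₁/V₂)^(γ−1))/(γ−1) → W_a/(P₁V₁) = -0.8892.
Path (b) isothermal: W = P₁V₁ ln(V₂/V₁) → W_b/(P₁V₁) = -0.7608.
W_a / W_b = -0.8892 / -0.7608 = 1.169.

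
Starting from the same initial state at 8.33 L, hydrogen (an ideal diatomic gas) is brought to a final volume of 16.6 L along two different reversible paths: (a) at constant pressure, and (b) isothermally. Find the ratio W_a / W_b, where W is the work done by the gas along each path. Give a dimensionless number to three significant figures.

Path (a) isobaric: W = P₁(V₂ − V₁) → W_a/(P₁V₁) = 0.9928.
Path (b) isothermal: W = P₁V₁ ln(V₂/V₁) → W_b/(P₁V₁) = 0.6895.
W_a / W_b = 0.9928 / 0.6895 = 1.44.

W_a / W_b ≈ 1.44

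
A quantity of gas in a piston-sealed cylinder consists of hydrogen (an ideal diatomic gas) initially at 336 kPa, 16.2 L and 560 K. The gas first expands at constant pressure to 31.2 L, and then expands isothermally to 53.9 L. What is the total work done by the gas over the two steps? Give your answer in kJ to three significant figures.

Step 1 (isobaric): W = PΔV = (336 kPa)(31.2 − 16.2 L) = 5040 J.
After step 1: P = 336 kPa, V = 31.2 L, T = 1079 K.
Step 2 (isothermal): W = P₁V₁ ln(V₂/V₁) = (10483) ln(53.9/31.2) = 5731 J.
W_total = 5040 + 5731 = 10771 J.

W_total ≈ 10.8 kJ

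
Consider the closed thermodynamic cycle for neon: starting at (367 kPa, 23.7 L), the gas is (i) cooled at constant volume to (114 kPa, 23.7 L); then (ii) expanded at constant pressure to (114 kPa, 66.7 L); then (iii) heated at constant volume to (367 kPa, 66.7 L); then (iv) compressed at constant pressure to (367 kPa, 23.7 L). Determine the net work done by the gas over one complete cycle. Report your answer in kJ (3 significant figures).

Constant-volume legs do no work.
W(ii) = (114)(66.7 − 23.7) = 4902 J; W(iv) = (367)(23.7 − 66.7) = -15781 J.
W_net = 4902 − 15781 = -10879 J (the counter-clockwise enclosed area).

W_net ≈ -10.9 kJ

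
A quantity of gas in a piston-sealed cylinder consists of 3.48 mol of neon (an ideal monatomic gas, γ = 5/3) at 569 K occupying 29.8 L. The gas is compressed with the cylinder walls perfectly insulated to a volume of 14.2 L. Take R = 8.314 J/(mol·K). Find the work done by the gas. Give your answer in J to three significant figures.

W ≈ -15800 J

Adiabatic: TV^(γ−1) = const with γ = 5/3.
T₂ = T₁ (V₁/V₂)^(γ−1) = 569 × (29.8/14.2)^0.667 = 569 × 1.639 = 932.7 K.
W_by = nCᵥ(T₁ − T₂) = (3.48)(12.47)(569 − 932.7) = -15783 J.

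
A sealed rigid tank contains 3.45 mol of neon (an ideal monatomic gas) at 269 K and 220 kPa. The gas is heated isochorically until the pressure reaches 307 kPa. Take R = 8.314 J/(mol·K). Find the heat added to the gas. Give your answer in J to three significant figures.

Constant volume ⇒ W = 0, so Q = ΔU = nCᵥΔT with Cᵥ = 3R/2 = 12.47 J/(mol·K).
At constant V, T₂/T₁ = P₂/P₁ ⇒ ΔT = T₁(P₂/P₁ − 1) = 269·(307/220 − 1) = 106.4 K.
ΔU = (3.45)(12.47)(106.4) = 4577 J.

Q ≈ 4580 J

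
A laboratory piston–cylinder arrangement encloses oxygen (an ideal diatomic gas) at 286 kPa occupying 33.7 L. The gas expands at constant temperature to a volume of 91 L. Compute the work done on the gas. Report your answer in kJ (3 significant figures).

W ≈ -9.57 kJ

Isothermal: W = nRT ln(V₂/V₁) = P₁V₁ ln(V₂/V₁).
P₁V₁ = (286 kPa)(33.7 L) = 9638 J.
W = 9638 × ln(91/33.7) = 9638 × 0.9934
W_by_gas = 9574 J; work on gas = −W_by = -9574 J.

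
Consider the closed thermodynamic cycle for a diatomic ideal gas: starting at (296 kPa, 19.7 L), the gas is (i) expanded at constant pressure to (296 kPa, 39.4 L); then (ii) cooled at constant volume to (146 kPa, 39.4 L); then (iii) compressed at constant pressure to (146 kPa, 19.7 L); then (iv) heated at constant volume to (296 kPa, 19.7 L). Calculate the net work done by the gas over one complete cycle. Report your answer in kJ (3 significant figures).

W_net ≈ 2.96 kJ

Constant-volume legs do no work.
W(i) = (296)(39.4 − 19.7) = 5831 J; W(iii) = (146)(19.7 − 39.4) = -2876 J.
W_net = 5831 − 2876 = 2955 J (the clockwise enclosed area).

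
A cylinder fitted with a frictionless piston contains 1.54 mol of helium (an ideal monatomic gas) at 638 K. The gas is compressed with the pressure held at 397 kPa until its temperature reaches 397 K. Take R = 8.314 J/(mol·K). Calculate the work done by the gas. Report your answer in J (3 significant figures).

Isobaric: W = P ΔV = nR ΔT.
W = (1.54)(8.314)(397 − 638) = -3086 J.

W ≈ -3090 J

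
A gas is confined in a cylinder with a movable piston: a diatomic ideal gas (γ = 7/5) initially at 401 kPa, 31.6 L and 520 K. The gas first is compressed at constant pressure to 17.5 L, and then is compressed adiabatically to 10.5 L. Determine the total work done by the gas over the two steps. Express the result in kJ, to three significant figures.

Step 1 (isobaric): W = PΔV = (401 kPa)(17.5 − 31.6 L) = -5654 J.
After step 1: P = 401 kPa, V = 17.5 L, T = 288 K.
Step 2 (adiabatic): W = (P₁V₁ − P₂V₂)/(γ−1) = (7018 − 8608)/0.4 = -3977 J.
W_total = -5654 − 3977 = -9631 J.

W_total ≈ -9.63 kJ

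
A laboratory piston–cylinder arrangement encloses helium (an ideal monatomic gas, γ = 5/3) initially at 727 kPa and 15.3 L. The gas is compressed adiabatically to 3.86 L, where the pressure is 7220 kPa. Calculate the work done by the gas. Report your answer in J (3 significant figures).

W ≈ -25100 J

Adiabatic: W = (P₁V₁ − P₂V₂)/(γ − 1) with γ = 5/3.
P₁V₁ = 11123 J, P₂V₂ = 27869 J.
W = (11123 − 27869) / 0.6667 = -25119 J.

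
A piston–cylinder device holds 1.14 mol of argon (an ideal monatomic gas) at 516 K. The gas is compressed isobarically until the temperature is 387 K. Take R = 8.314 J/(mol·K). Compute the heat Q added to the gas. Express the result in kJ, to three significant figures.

Q ≈ -3.06 kJ

Isobaric: W = nRΔT = (1.14)(8.314)(-129) = -1223 J.
ΔU = nCᵥΔT with Cᵥ = 3R/2: ΔU = (1.14)(12.47)(-129) = -1834 J.
Q = ΔU + W = -1834 − 1223 = -3057 J.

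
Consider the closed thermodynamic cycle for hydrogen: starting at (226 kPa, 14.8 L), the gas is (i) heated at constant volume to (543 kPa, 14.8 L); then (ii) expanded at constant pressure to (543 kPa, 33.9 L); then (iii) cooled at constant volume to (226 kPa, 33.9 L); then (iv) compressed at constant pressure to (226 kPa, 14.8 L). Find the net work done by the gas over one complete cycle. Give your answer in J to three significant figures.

Constant-volume legs do no work.
W(ii) = (543)(33.9 − 14.8) = 10371 J; W(iv) = (226)(14.8 − 33.9) = -4317 J.
W_net = 10371 − 4317 = 6055 J (the clockwise enclosed area).

W_net ≈ 6050 J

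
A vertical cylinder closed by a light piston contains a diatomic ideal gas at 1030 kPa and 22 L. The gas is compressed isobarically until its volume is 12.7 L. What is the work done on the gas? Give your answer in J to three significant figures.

Isobaric: W = P ΔV.
W = (1030 kPa)(12.7 − 22 L) = (1030)(-9.3) = -9579 J.
Work on gas = −W_by = 9579 J.

W ≈ 9580 J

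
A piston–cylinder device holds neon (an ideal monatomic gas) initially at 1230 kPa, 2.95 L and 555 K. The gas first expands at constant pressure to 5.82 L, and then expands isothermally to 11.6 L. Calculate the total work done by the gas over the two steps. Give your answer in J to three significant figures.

W_total ≈ 8470 J

Step 1 (isobaric): W = PΔV = (1230 kPa)(5.82 − 2.95 L) = 3530 J.
After step 1: P = 1230 kPa, V = 5.82 L, T = 1095 K.
Step 2 (isothermal): W = P₁V₁ ln(V₂/V₁) = (7159) ln(11.6/5.82) = 4937 J.
W_total = 3530 + 4937 = 8467 J.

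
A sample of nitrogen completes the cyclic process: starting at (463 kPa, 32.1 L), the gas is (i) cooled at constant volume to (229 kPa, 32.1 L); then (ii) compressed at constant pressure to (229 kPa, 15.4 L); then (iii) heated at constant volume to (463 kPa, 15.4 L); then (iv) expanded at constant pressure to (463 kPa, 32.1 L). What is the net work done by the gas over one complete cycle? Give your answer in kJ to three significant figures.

W_net ≈ 3.91 kJ

Constant-volume legs do no work.
W(ii) = (229)(15.4 − 32.1) = -3824 J; W(iv) = (463)(32.1 − 15.4) = 7732 J.
W_net = -3824 + 7732 = 3908 J (the clockwise enclosed area).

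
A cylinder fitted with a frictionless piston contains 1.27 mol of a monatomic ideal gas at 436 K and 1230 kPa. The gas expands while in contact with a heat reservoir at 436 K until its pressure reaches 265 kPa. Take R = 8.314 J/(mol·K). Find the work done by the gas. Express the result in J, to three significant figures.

Isothermal process: W = nRT ln(V₂/V₁) = nRT ln(P₁/P₂).
W = (1.27)(8.314)(436) × ln(1230/265)
  = 4604 × ln(4.642) = 4604 × 1.535
W_by_gas = 7067 J.

W ≈ 7070 J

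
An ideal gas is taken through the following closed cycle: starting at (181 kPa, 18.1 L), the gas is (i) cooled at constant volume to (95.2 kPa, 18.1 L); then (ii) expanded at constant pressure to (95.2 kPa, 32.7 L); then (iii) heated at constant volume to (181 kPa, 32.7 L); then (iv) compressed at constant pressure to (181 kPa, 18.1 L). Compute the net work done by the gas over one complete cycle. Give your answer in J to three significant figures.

W_net ≈ -1250 J

Constant-volume legs do no work.
W(ii) = (95.2)(32.7 − 18.1) = 1390 J; W(iv) = (181)(18.1 − 32.7) = -2643 J.
W_net = 1390 − 2643 = -1253 J (the counter-clockwise enclosed area).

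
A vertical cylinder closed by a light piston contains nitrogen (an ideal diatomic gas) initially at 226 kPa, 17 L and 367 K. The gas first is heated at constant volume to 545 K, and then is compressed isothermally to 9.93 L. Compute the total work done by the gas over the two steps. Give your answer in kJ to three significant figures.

W_total ≈ -3.07 kJ

Step 1 (isochoric): W = 0 (constant volume).
After step 1: P = 335.6 kPa (V unchanged).
Step 2 (isothermal): W = P₁V₁ ln(V₂/V₁) = (5705) ln(9.93/17) = -3068 J.
W_total = 0 − 3068 = -3068 J.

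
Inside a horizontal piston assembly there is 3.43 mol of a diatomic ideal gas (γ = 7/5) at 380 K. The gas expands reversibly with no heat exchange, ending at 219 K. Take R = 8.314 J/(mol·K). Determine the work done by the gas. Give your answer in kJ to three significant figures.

Adiabatic ⇒ Q = 0, so W_by = −ΔU = nCᵥ(T₁ − T₂).
Cᵥ = 5R/2 = 20.79 J/(mol·K).
W = (3.43)(20.79)(380 − 219) = 11478 J.

W ≈ 11.5 kJ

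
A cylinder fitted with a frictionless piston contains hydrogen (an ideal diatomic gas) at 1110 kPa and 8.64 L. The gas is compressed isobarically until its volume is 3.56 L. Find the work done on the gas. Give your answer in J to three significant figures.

Isobaric: W = P ΔV.
W = (1110 kPa)(3.56 − 8.64 L) = (1110)(-5.08) = -5639 J.
Work on gas = −W_by = 5639 J.

W ≈ 5640 J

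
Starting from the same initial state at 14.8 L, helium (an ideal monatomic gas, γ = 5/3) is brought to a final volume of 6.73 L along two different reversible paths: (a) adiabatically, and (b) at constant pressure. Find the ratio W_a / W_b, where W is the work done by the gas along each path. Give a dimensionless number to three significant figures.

Path (a) adiabatic: W = P₁V₁(1 − (V₁/V₂)^(γ−1))/(γ−1) → W_a/(P₁V₁) = -1.037.
Path (b) isobaric: W = P₁(V₂ − V₁) → W_b/(P₁V₁) = -0.5453.
W_a / W_b = -1.037 / -0.5453 = 1.901.

W_a / W_b ≈ 1.90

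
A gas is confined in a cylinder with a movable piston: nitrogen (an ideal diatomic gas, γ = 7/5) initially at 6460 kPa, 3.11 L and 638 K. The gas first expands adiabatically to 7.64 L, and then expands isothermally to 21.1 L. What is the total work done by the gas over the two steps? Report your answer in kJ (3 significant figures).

Step 1 (adiabatic): W = (P₁V₁ − P₂V₂)/(γ−1) = (20091 − 14024)/0.4 = 15167 J.
After step 1: P = 1836 kPa, V = 7.64 L, T = 445.3 K.
Step 2 (isothermal): W = P₁V₁ ln(V₂/V₁) = (14024) ln(21.1/7.64) = 14246 J.
W_total = 15167 + 14246 = 29414 J.

W_total ≈ 29.4 kJ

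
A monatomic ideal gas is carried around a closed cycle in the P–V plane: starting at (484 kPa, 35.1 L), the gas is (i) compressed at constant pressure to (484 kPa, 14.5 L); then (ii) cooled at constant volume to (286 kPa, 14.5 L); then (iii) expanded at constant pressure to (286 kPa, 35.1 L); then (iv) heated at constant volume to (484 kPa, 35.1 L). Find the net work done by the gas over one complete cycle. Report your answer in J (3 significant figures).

W_net ≈ -4080 J

Constant-volume legs do no work.
W(i) = (484)(14.5 − 35.1) = -9970 J; W(iii) = (286)(35.1 − 14.5) = 5892 J.
W_net = -9970 + 5892 = -4079 J (the counter-clockwise enclosed area).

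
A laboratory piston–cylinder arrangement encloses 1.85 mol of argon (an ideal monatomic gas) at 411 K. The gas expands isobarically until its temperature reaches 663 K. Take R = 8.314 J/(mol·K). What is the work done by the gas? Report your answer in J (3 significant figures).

Isobaric: W = P ΔV = nR ΔT.
W = (1.85)(8.314)(663 − 411) = 3876 J.

W ≈ 3880 J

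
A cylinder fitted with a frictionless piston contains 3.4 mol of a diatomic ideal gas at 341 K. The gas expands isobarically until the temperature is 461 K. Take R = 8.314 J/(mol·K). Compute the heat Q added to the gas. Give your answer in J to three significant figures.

Q ≈ 11900 J

Isobaric: W = nRΔT = (3.4)(8.314)(120) = 3392 J.
ΔU = nCᵥΔT with Cᵥ = 5R/2: ΔU = (3.4)(20.79)(120) = 8480 J.
Q = ΔU + W = 8480 + 3392 = 11872 J.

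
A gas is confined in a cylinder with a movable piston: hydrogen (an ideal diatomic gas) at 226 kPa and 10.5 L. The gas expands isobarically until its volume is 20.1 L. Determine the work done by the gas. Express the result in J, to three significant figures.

W ≈ 2170 J

Isobaric: W = P ΔV.
W = (226 kPa)(20.1 − 10.5 L) = (226)(9.6) = 2170 J.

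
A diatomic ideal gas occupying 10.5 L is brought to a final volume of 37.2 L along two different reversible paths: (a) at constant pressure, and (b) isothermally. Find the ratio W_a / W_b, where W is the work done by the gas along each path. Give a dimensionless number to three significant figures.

W_a / W_b ≈ 2.01

Path (a) isobaric: W = P₁(V₂ − V₁) → W_a/(P₁V₁) = 2.543.
Path (b) isothermal: W = P₁V₁ ln(V₂/V₁) → W_b/(P₁V₁) = 1.265.
W_a / W_b = 2.543 / 1.265 = 2.01.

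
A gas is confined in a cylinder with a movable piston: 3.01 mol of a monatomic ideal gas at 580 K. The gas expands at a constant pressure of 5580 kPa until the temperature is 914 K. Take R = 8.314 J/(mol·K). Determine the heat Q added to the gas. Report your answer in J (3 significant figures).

Q ≈ 20900 J

Isobaric: W = nRΔT = (3.01)(8.314)(334) = 8358 J.
ΔU = nCᵥΔT with Cᵥ = 3R/2: ΔU = (3.01)(12.47)(334) = 12538 J.
Q = ΔU + W = 12538 + 8358 = 20896 J.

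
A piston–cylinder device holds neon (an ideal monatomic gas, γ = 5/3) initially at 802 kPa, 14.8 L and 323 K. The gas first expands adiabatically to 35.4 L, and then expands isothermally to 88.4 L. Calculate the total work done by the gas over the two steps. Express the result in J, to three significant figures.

W_total ≈ 13900 J

Step 1 (adiabatic): W = (P₁V₁ − P₂V₂)/(γ−1) = (11870 − 6637)/0.667 = 7850 J.
After step 1: P = 187.5 kPa, V = 35.4 L, T = 180.6 K.
Step 2 (isothermal): W = P₁V₁ ln(V₂/V₁) = (6637) ln(88.4/35.4) = 6073 J.
W_total = 7850 + 6073 = 13923 J.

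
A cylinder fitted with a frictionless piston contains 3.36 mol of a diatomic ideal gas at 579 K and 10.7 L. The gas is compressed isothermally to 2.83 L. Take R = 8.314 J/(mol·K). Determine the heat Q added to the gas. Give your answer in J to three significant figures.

Isothermal ⇒ ΔU = 0, so Q = W = nRT ln(V₂/V₁).
Q = (3.36)(8.314)(579) ln(2.83/10.7) = 16174 × -1.33 = -21511 J.

Q ≈ -21500 J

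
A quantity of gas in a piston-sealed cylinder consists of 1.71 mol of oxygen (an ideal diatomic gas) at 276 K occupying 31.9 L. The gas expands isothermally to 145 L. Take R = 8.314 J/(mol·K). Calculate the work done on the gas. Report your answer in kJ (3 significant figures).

Isothermal: W = nRT ln(V₂/V₁).
W = (1.71)(8.314)(276) × ln(145/31.9)
  = 3924 × 1.514
W_by_gas = 5941 J; work on gas = −W_by = -5941 J.

W ≈ -5.94 kJ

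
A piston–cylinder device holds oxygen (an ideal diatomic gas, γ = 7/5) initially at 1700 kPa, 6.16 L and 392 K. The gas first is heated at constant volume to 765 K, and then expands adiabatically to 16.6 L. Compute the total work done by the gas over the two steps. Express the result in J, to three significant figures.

W_total ≈ 16700 J

Step 1 (isochoric): W = 0 (constant volume).
After step 1: P = 3318 kPa (V unchanged).
Step 2 (adiabatic): W = (P₁V₁ − P₂V₂)/(γ−1) = (20436 − 13747)/0.4 = 16725 J.
W_total = 0 + 16725 = 16725 J.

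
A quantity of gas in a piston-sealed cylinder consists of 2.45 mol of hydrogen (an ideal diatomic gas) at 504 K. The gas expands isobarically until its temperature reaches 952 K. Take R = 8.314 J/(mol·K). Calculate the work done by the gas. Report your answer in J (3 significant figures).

W ≈ 9130 J

Isobaric: W = P ΔV = nR ΔT.
W = (2.45)(8.314)(952 − 504) = 9125 J.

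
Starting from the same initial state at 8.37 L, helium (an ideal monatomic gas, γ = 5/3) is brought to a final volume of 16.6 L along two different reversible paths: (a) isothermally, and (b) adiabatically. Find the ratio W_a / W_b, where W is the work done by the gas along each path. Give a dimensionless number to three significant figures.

Path (a) isothermal: W = P₁V₁ ln(V₂/V₁) → W_a/(P₁V₁) = 0.6847.
Path (b) adiabatic: W = P₁V₁(1 − (V₁/V₂)^(γ−1))/(γ−1) → W_b/(P₁V₁) = 0.5498.
W_a / W_b = 0.6847 / 0.5498 = 1.246.

W_a / W_b ≈ 1.25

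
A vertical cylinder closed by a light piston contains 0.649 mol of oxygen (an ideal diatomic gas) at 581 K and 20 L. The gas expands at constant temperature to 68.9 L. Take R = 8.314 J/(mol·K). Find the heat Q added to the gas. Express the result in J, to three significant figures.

Isothermal ⇒ ΔU = 0, so Q = W = nRT ln(V₂/V₁).
Q = (0.649)(8.314)(581) ln(68.9/20) = 3135 × 1.237 = 3878 J.

Q ≈ 3880 J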